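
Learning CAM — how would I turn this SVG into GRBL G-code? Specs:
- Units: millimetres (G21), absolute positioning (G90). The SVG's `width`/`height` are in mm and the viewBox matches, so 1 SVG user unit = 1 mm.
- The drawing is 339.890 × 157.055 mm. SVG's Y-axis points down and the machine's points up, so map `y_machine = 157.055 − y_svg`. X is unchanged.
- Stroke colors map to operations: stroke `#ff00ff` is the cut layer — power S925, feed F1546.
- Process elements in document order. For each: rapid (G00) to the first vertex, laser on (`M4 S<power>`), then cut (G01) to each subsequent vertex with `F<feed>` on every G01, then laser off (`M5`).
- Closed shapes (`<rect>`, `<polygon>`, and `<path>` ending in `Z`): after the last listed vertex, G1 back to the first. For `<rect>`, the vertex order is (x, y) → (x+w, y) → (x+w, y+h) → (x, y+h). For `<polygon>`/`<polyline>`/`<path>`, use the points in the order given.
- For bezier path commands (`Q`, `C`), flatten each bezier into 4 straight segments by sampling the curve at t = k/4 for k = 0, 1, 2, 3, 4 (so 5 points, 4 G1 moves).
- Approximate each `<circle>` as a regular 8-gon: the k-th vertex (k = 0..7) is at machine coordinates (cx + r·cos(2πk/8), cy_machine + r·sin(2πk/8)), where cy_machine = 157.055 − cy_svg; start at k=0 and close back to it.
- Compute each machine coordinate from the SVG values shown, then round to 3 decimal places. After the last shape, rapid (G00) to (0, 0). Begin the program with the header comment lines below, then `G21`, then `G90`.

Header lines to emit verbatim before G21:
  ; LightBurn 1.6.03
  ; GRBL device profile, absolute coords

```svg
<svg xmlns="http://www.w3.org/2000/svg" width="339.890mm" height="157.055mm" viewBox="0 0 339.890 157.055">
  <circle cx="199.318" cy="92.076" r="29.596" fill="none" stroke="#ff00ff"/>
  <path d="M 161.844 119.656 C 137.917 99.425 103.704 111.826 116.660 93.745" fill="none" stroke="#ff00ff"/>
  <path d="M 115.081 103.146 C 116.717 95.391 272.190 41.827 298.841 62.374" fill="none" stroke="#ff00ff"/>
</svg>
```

viewBox `0 0 339.890 157.055` with mm width/height → 1 unit = 1 mm. Flip: y_m = 157.055 − y_svg.

**Shape 1** — `<circle>` circle, stroke `#ff00ff` → cut (S925, F1546). Machine vertices: (228.914,64.979) → (220.246,85.907) → (199.318,94.575) → (178.390,85.907) → (169.722,64.979) → (178.390,44.051) → (199.318,35.383) → (220.246,44.051) → (228.914,64.979). Closed: final G1 returns to the first vertex.

**Shape 2** — `<path>` cubic bezier, stroke `#ff00ff` → cut (S925, F1546). Control points (SVG): P0=(161.844,119.656), P1=(137.917,99.425), P2=(103.704,111.826), P3=(116.660,93.745); sampled at t=k/4. Machine vertices: (161.844,37.399) → (142.868,47.440) → (125.421,51.161) → (114.889,54.478) → (116.660,63.310). Open path.

**Shape 3** — `<path>` cubic bezier, stroke `#ff00ff` → cut (S925, F1546). Control points (SVG): P0=(115.081,103.146), P1=(116.717,95.391), P2=(272.190,41.827), P3=(298.841,62.374); sampled at t=k/4. Machine vertices: (115.081,53.909) → (140.736,66.441) → (197.580,84.908) → (259.115,98.069) → (298.841,94.681). Open path.

; LightBurn 1.6.03
; GRBL device profile, absolute coords
G21
G90
G00 X228.914 Y64.979
M4 S925
G01 X220.246 Y85.907 F1546
G01 X199.318 Y94.575 F1546
G01 X178.390 Y85.907 F1546
G01 X169.722 Y64.979 F1546
G01 X178.390 Y44.051 F1546
G01 X199.318 Y35.383 F1546
G01 X220.246 Y44.051 F1546
G01 X228.914 Y64.979 F1546
M5
G00 X161.844 Y37.399
M4 S925
G01 X142.868 Y47.440 F1546
G01 X125.421 Y51.161 F1546
G01 X114.889 Y54.478 F1546
G01 X116.660 Y63.310 F1546
M5
G00 X115.081 Y53.909
M4 S925
G01 X140.736 Y66.441 F1546
G01 X197.580 Y84.908 F1546
G01 X259.115 Y98.069 F1546
G01 X298.841 Y94.681 F1546
M5
G00 X0.000 Y0.000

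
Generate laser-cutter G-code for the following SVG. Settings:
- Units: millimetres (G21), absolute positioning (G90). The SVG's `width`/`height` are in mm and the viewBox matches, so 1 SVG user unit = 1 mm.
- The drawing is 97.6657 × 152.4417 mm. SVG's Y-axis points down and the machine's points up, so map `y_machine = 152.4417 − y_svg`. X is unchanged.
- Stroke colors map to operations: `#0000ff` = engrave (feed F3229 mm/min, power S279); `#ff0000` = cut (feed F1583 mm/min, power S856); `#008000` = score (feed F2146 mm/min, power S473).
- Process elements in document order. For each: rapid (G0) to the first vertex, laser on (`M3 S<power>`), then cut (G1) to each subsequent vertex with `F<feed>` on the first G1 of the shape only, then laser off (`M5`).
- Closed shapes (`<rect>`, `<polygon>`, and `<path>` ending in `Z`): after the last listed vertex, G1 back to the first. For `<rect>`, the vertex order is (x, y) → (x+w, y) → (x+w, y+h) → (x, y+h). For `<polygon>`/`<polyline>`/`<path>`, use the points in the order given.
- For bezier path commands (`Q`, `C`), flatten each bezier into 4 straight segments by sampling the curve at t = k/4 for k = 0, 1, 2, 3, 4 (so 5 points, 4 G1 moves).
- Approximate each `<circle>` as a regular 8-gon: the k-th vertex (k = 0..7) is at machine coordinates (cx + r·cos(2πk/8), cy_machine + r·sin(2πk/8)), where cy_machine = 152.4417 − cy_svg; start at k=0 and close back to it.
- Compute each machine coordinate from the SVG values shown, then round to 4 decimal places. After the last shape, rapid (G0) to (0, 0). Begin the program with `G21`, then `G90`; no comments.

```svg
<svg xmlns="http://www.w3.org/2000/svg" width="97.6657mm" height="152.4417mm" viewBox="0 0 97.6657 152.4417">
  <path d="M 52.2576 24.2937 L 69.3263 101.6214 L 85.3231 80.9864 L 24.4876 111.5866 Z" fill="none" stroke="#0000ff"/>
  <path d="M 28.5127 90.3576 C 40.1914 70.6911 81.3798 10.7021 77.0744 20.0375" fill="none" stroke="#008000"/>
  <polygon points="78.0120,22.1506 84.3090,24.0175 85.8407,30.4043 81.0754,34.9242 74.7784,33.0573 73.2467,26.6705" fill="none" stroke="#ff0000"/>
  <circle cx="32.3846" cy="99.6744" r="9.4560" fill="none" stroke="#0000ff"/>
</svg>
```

Since the viewBox matches the mm dimensions, user units are millimetres directly. The only transform is the Y-flip y_m = 152.4417 − y_svg.

Shape 1 is a closed polygon drawn with `<path>`. Its stroke #0000ff means engrave at S279, F3229. After flipping Y the toolpath is (52.2576,128.1480) → (69.3263,50.8203) → (85.3231,71.4553) → (24.4876,40.8551) → (52.2576,128.1480), returning to the start.

Shape 2 is a cubic bezier drawn with `<path>`. Its stroke #008000 means score at S473, F2146. After flipping Y the toolpath is (28.5127,62.0841) → (41.6329,82.6812) → (58.7876,108.1199) → (72.9453,128.1207) → (77.0744,132.4042).

Shape 3 is a regular polygon drawn with `<polygon>`. Its stroke #ff0000 means cut at S856, F1583. After flipping Y the toolpath is (78.0120,130.2911) → (84.3090,128.4242) → (85.8407,122.0374) → (81.0754,117.5175) → (74.7784,119.3844) → (73.2467,125.7712) → (78.0120,130.2911), returning to the start.

Shape 4 is a circle drawn with `<circle>`. Its stroke #0000ff means engrave at S279, F3229. After flipping Y the toolpath is (41.8406,52.7673) → (39.0710,59.4537) → (32.3846,62.2233) → (25.6982,59.4537) → (22.9286,52.7673) → (25.6982,46.0809) → (32.3846,43.3113) → (39.0710,46.0809) → (41.8406,52.7673), returning to the start.

G21
G90
G0 X52.2576 Y128.1480
M3 S279
G1 X69.3263 Y50.8203 F3229
G1 X85.3231 Y71.4553
G1 X24.4876 Y40.8551
G1 X52.2576 Y128.1480
M5
G0 X28.5127 Y62.0841
M3 S473
G1 X41.6329 Y82.6812 F2146
G1 X58.7876 Y108.1199
G1 X72.9453 Y128.1207
G1 X77.0744 Y132.4042
M5
G0 X78.0120 Y130.2911
M3 S856
G1 X84.3090 Y128.4242 F1583
G1 X85.8407 Y122.0374
G1 X81.0754 Y117.5175
G1 X74.7784 Y119.3844
G1 X73.2467 Y125.7712
G1 X78.0120 Y130.2911
M5
G0 X41.8406 Y52.7673
M3 S279
G1 X39.0710 Y59.4537 F3229
G1 X32.3846 Y62.2233
G1 X25.6982 Y59.4537
G1 X22.9286 Y52.7673
G1 X25.6982 Y46.0809
G1 X32.3846 Y43.3113
G1 X39.0710 Y46.0809
G1 X41.8406 Y52.7673
M5
G0 X0.0000 Y0.0000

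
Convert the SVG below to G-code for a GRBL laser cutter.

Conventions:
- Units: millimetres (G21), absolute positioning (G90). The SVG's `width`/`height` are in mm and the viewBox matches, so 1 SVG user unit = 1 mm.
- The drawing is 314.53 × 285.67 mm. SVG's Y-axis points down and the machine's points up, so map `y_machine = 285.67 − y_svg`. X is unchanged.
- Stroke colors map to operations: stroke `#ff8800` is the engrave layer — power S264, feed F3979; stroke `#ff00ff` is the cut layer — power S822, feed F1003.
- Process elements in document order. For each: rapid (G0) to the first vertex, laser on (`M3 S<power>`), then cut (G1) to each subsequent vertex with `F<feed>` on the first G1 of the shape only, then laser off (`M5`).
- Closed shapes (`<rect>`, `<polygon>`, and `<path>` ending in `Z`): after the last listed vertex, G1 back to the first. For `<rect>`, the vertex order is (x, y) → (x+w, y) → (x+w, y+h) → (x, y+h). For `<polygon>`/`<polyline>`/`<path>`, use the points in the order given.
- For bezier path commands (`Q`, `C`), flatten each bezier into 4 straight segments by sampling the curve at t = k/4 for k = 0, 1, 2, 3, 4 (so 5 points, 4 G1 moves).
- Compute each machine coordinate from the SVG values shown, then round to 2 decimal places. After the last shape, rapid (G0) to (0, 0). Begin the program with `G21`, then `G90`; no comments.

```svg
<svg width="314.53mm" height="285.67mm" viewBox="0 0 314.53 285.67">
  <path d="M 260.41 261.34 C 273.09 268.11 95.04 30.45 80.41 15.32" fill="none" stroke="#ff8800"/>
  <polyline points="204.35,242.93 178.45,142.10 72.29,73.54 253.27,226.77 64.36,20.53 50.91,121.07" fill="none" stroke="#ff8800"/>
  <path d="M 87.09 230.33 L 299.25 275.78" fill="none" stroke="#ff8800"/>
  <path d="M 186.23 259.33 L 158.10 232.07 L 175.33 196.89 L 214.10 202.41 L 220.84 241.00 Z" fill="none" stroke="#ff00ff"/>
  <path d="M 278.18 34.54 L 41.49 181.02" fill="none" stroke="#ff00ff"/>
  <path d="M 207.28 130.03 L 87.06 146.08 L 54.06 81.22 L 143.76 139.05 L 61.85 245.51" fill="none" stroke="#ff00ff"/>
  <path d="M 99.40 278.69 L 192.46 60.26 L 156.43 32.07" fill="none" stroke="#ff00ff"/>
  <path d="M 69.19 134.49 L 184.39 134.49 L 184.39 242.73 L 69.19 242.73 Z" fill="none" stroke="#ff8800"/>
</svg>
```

viewBox `0 0 314.53 285.67` with mm width/height → 1 unit = 1 mm. Flip: y_m = 285.67 − y_svg.

**Shape 1** — `<path>` cubic bezier, stroke `#ff8800` → engrave (S264, F3979). Control points (SVG): P0=(260.41,261.34), P1=(273.09,268.11), P2=(95.04,30.45), P3=(80.41,15.32); sampled at t=k/4. Machine vertices: (260.41,24.33) → (239.69,57.79) → (180.65,139.13) → (116.49,224.57) → (80.41,270.35). Open path.

**Shape 2** — `<polyline>` open polyline, stroke `#ff8800` → engrave (S264, F3979). Machine vertices: (204.35,42.74) → (178.45,143.57) → (72.29,212.13) → (253.27,58.90) → (64.36,265.14) → (50.91,164.60). Open path.

**Shape 3** — `<path>` line segment, stroke `#ff8800` → engrave (S264, F3979). Machine vertices: (87.09,55.34) → (299.25,9.89). Open path.

**Shape 4** — `<path>` regular polygon, stroke `#ff00ff` → cut (S822, F1003). Machine vertices: (186.23,26.34) → (158.10,53.60) → (175.33,88.78) → (214.10,83.26) → (220.84,44.67) → (186.23,26.34). Closed: final G1 returns to the first vertex.

**Shape 5** — `<path>` line segment, stroke `#ff00ff` → cut (S822, F1003). Machine vertices: (278.18,251.13) → (41.49,104.65). Open path.

**Shape 6** — `<path>` open polyline, stroke `#ff00ff` → cut (S822, F1003). Machine vertices: (207.28,155.64) → (87.06,139.59) → (54.06,204.45) → (143.76,146.62) → (61.85,40.16). Open path.

**Shape 7** — `<path>` open polyline, stroke `#ff00ff` → cut (S822, F1003). Machine vertices: (99.40,6.98) → (192.46,225.41) → (156.43,253.60). Open path.

**Shape 8** — `<path>` rectangle, stroke `#ff8800` → engrave (S264, F3979). Machine vertices: (69.19,151.18) → (184.39,151.18) → (184.39,42.94) → (69.19,42.94) → (69.19,151.18). Closed: final G1 returns to the first vertex.

G21
G90
G0 X260.41 Y24.33
M3 S264
G1 X239.69 Y57.79 F3979
G1 X180.65 Y139.13
G1 X116.49 Y224.57
G1 X80.41 Y270.35
M5
G0 X204.35 Y42.74
M3 S264
G1 X178.45 Y143.57 F3979
G1 X72.29 Y212.13
G1 X253.27 Y58.90
G1 X64.36 Y265.14
G1 X50.91 Y164.60
M5
G0 X87.09 Y55.34
M3 S264
G1 X299.25 Y9.89 F3979
M5
G0 X186.23 Y26.34
M3 S822
G1 X158.10 Y53.60 F1003
G1 X175.33 Y88.78
G1 X214.10 Y83.26
G1 X220.84 Y44.67
G1 X186.23 Y26.34
M5
G0 X278.18 Y251.13
M3 S822
G1 X41.49 Y104.65 F1003
M5
G0 X207.28 Y155.64
M3 S822
G1 X87.06 Y139.59 F1003
G1 X54.06 Y204.45
G1 X143.76 Y146.62
G1 X61.85 Y40.16
M5
G0 X99.40 Y6.98
M3 S822
G1 X192.46 Y225.41 F1003
G1 X156.43 Y253.60
M5
G0 X69.19 Y151.18
M3 S264
G1 X184.39 Y151.18 F3979
G1 X184.39 Y42.94
G1 X69.19 Y42.94
G1 X69.19 Y151.18
M5
G0 X0.00 Y0.00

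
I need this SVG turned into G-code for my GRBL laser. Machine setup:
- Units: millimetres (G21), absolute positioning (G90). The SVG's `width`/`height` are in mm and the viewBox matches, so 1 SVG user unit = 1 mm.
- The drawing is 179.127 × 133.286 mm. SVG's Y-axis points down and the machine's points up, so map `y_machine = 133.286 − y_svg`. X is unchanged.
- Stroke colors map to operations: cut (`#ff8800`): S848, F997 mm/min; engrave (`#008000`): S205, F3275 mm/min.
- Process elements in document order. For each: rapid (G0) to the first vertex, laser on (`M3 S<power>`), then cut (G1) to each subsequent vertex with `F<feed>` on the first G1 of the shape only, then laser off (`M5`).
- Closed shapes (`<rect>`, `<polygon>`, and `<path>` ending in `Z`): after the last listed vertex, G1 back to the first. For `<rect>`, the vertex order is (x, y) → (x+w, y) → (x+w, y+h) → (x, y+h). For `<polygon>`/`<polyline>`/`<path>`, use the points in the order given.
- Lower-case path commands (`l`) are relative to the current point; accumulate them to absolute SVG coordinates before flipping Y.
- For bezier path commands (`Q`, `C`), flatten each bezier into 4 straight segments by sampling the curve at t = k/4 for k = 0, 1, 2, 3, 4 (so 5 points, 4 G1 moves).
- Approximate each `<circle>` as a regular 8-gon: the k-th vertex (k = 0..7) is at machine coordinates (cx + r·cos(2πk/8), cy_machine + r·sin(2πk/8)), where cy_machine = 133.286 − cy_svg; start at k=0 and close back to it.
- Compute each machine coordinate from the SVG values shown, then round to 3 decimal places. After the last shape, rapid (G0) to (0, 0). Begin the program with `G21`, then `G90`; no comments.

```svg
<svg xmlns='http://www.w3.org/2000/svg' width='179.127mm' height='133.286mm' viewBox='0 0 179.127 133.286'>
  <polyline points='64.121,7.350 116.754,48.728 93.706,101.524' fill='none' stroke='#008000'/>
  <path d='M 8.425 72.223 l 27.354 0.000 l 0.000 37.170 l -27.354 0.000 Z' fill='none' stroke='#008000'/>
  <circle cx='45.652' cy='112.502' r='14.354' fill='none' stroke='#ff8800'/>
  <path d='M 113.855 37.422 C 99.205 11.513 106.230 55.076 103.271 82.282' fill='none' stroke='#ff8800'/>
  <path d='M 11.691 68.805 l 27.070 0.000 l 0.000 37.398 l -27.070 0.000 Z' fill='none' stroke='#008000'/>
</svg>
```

G21
G90
G0 X64.121 Y125.936
M3 S205
G1 X116.754 Y84.558 F3275
G1 X93.706 Y31.762
M5
G0 X8.425 Y61.063
M3 S205
G1 X35.779 Y61.063 F3275
G1 X35.779 Y23.893
G1 X8.425 Y23.893
G1 X8.425 Y61.063
M5
G0 X60.006 Y20.784
M3 S848
G1 X55.802 Y30.934 F997
G1 X45.652 Y35.138
G1 X35.502 Y30.934
G1 X31.298 Y20.784
G1 X35.502 Y10.634
G1 X45.652 Y6.430
G1 X55.802 Y10.634
G1 X60.006 Y20.784
M5
G0 X113.855 Y95.864
M3 S848
G1 X106.437 Y103.611 F997
G1 X104.179 Y93.352
G1 X104.113 Y73.134
G1 X103.271 Y51.004
M5
G0 X11.691 Y64.481
M3 S205
G1 X38.761 Y64.481 F3275
G1 X38.761 Y27.083
G1 X11.691 Y27.083
G1 X11.691 Y64.481
M5
G0 X0.000 Y0.000

Since the viewBox matches the mm dimensions, user units are millimetres directly. The only transform is the Y-flip y_m = 133.286 − y_svg.

Shape 1 is a open polyline drawn with `<polyline>`. Its stroke #008000 means engrave at S205, F3275. After flipping Y the toolpath is (64.121,125.936) → (116.754,84.558) → (93.706,31.762).

Shape 2 is a rectangle drawn with `<path>`. Its stroke #008000 means engrave at S205, F3275. After flipping Y the toolpath is (8.425,61.063) → (35.779,61.063) → (35.779,23.893) → (8.425,23.893) → (8.425,61.063), returning to the start.

Shape 3 is a circle drawn with `<circle>`. Its stroke #ff8800 means cut at S848, F997. After flipping Y the toolpath is (60.006,20.784) → (55.802,30.934) → (45.652,35.138) → (35.502,30.934) → (31.298,20.784) → (35.502,10.634) → (45.652,6.430) → (55.802,10.634) → (60.006,20.784), returning to the start.

Shape 4 is a cubic bezier drawn with `<path>`. Its stroke #ff8800 means cut at S848, F997. After flipping Y the toolpath is (113.855,95.864) → (106.437,103.611) → (104.179,93.352) → (104.113,73.134) → (103.271,51.004).

Shape 5 is a rectangle drawn with `<path>`. Its stroke #008000 means engrave at S205, F3275. After flipping Y the toolpath is (11.691,64.481) → (38.761,64.481) → (38.761,27.083) → (11.691,27.083) → (11.691,64.481), returning to the start.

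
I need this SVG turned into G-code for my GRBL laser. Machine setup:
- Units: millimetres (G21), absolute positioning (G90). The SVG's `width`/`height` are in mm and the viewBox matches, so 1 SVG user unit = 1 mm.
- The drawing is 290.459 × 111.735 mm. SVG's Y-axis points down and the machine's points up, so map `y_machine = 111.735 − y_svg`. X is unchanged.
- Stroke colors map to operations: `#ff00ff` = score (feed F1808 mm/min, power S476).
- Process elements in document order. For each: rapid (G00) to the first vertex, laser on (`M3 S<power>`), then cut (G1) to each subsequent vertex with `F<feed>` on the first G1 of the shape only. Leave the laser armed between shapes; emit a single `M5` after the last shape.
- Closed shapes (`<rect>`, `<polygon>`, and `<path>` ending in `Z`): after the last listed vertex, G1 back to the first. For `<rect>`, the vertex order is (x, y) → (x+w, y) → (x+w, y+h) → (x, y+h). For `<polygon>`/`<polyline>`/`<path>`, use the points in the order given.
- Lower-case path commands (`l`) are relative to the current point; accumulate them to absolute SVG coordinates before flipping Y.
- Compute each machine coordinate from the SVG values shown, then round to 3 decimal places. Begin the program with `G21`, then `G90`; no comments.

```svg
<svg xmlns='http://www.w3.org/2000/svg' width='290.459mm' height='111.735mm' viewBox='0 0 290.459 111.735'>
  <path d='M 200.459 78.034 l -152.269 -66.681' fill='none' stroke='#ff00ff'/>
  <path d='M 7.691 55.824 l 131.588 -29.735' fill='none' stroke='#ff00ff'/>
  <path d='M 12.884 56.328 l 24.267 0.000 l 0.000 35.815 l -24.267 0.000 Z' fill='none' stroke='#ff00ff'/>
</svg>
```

viewBox `0 0 290.459 111.735` with mm width/height → 1 unit = 1 mm. Flip: y_m = 111.735 − y_svg.

**Shape 1** — `<path>` line segment, stroke `#ff00ff` → score (S476, F1808). Machine vertices: (200.459,33.701) → (48.190,100.382). Open path.

**Shape 2** — `<path>` line segment, stroke `#ff00ff` → score (S476, F1808). Machine vertices: (7.691,55.911) → (139.279,85.646). Open path.

**Shape 3** — `<path>` rectangle, stroke `#ff00ff` → score (S476, F1808). Machine vertices: (12.884,55.407) → (37.151,55.407) → (37.151,19.592) → (12.884,19.592) → (12.884,55.407). Closed: final G1 returns to the first vertex.

G21
G90
G00 X200.459 Y33.701
M3 S476
G1 X48.190 Y100.382 F1808
G00 X7.691 Y55.911
M3 S476
G1 X139.279 Y85.646 F1808
G00 X12.884 Y55.407
M3 S476
G1 X37.151 Y55.407 F1808
G1 X37.151 Y19.592
G1 X12.884 Y19.592
G1 X12.884 Y55.407
M5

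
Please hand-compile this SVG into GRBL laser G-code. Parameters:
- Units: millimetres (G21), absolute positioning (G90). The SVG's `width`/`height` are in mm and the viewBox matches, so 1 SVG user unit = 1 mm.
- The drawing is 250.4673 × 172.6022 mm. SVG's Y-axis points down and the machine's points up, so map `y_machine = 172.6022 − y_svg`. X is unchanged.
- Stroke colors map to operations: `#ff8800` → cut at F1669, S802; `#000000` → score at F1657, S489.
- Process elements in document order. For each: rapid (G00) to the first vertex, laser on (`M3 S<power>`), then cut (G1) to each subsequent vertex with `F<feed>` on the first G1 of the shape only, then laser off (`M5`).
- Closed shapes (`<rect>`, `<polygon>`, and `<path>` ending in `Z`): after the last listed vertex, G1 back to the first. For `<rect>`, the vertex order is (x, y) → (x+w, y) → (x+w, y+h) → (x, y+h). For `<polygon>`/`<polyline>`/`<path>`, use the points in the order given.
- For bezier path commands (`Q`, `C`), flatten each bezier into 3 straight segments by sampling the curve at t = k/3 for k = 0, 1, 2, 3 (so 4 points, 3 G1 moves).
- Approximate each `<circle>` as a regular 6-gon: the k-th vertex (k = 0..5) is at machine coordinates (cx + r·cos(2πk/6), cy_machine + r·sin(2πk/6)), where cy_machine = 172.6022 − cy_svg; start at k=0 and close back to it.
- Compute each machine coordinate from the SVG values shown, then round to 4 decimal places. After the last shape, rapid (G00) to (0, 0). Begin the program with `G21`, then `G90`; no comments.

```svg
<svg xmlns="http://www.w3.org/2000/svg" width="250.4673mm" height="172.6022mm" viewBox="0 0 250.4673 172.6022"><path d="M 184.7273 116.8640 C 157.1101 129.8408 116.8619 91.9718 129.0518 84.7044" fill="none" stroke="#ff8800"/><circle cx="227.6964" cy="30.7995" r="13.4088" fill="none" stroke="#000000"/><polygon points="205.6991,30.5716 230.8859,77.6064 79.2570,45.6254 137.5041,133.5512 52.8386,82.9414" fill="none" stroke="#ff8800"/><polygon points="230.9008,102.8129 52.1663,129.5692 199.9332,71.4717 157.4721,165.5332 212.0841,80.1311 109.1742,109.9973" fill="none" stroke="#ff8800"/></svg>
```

Since the viewBox matches the mm dimensions, user units are millimetres directly. The only transform is the Y-flip y_m = 172.6022 − y_svg.

Shape 1 is a cubic bezier drawn with `<path>`. Its stroke #ff8800 means cut at S802, F1669. After flipping Y the toolpath is (184.7273,55.7382) → (155.3097,56.6934) → (131.9313,73.4464) → (129.0518,87.8978).

Shape 2 is a circle drawn with `<circle>`. Its stroke #000000 means score at S489, F1657. After flipping Y the toolpath is (241.1052,141.8027) → (234.4008,153.4151) → (220.9920,153.4151) → (214.2876,141.8027) → (220.9920,130.1903) → (234.4008,130.1903) → (241.1052,141.8027), returning to the start.

Shape 3 is a closed polygon drawn with `<polygon>`. Its stroke #ff8800 means cut at S802, F1669. After flipping Y the toolpath is (205.6991,142.0306) → (230.8859,94.9958) → (79.2570,126.9768) → (137.5041,39.0510) → (52.8386,89.6608) → (205.6991,142.0306), returning to the start.

Shape 4 is a closed polygon drawn with `<polygon>`. Its stroke #ff8800 means cut at S802, F1669. After flipping Y the toolpath is (230.9008,69.7893) → (52.1663,43.0330) → (199.9332,101.1305) → (157.4721,7.0690) → (212.0841,92.4711) → (109.1742,62.6049) → (230.9008,69.7893), returning to the start.

G21
G90
G00 X184.7273 Y55.7382
M3 S802
G1 X155.3097 Y56.6934 F1669
G1 X131.9313 Y73.4464
G1 X129.0518 Y87.8978
M5
G00 X241.1052 Y141.8027
M3 S489
G1 X234.4008 Y153.4151 F1657
G1 X220.9920 Y153.4151
G1 X214.2876 Y141.8027
G1 X220.9920 Y130.1903
G1 X234.4008 Y130.1903
G1 X241.1052 Y141.8027
M5
G00 X205.6991 Y142.0306
M3 S802
G1 X230.8859 Y94.9958 F1669
G1 X79.2570 Y126.9768
G1 X137.5041 Y39.0510
G1 X52.8386 Y89.6608
G1 X205.6991 Y142.0306
M5
G00 X230.9008 Y69.7893
M3 S802
G1 X52.1663 Y43.0330 F1669
G1 X199.9332 Y101.1305
G1 X157.4721 Y7.0690
G1 X212.0841 Y92.4711
G1 X109.1742 Y62.6049
G1 X230.9008 Y69.7893
M5
G00 X0.0000 Y0.0000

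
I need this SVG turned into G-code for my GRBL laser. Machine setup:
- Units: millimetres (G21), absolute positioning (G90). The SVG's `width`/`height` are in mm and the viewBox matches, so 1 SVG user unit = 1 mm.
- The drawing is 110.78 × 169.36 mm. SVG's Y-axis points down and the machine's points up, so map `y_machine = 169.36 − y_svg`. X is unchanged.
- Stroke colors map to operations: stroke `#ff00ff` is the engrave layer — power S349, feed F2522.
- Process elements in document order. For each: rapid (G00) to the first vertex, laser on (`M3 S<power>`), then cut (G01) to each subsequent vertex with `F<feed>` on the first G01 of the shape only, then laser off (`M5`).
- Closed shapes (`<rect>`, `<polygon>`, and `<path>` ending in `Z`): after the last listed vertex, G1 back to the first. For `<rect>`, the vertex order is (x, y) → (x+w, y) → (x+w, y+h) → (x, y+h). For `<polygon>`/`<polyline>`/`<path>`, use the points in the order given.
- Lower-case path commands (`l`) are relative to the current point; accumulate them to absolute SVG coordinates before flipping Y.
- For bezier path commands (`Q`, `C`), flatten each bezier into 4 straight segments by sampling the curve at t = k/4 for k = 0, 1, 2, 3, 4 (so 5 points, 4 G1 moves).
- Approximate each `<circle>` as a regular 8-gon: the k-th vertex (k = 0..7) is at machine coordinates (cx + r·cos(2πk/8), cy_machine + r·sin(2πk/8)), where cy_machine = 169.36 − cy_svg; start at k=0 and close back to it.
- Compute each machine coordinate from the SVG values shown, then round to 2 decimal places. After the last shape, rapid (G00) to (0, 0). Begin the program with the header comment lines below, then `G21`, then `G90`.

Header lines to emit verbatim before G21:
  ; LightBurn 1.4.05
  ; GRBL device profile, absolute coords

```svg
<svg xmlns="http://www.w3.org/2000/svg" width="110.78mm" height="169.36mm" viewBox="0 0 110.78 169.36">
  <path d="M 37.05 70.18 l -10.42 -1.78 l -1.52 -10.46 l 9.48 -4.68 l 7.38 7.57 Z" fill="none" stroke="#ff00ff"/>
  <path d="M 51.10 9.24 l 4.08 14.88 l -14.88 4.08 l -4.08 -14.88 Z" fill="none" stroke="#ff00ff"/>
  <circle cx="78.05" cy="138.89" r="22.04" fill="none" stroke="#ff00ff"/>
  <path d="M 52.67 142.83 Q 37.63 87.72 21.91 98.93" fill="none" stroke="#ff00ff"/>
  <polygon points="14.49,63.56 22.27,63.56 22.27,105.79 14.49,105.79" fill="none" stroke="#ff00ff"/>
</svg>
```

; LightBurn 1.4.05
; GRBL device profile, absolute coords
G21
G90
G00 X37.05 Y99.18
M3 S349
G01 X26.63 Y100.96 F2522
G01 X25.11 Y111.42
G01 X34.59 Y116.10
G01 X41.97 Y108.53
G01 X37.05 Y99.18
M5
G00 X51.10 Y160.12
M3 S349
G01 X55.18 Y145.24 F2522
G01 X40.30 Y141.16
G01 X36.22 Y156.04
G01 X51.10 Y160.12
M5
G00 X100.09 Y30.47
M3 S349
G01 X93.63 Y46.05 F2522
G01 X78.05 Y52.51
G01 X62.47 Y46.05
G01 X56.01 Y30.47
G01 X62.47 Y14.89
G01 X78.05 Y8.43
G01 X93.63 Y14.89
G01 X100.09 Y30.47
M5
G00 X52.67 Y26.53
M3 S349
G01 X45.11 Y49.94 F2522
G01 X37.46 Y65.06
G01 X29.73 Y71.89
G01 X21.91 Y70.43
M5
G00 X14.49 Y105.80
M3 S349
G01 X22.27 Y105.80 F2522
G01 X22.27 Y63.57
G01 X14.49 Y63.57
G01 X14.49 Y105.80
M5
G00 X0.00 Y0.00

viewBox `0 0 110.78 169.36` with mm width/height → 1 unit = 1 mm. Flip: y_m = 169.36 − y_svg.

**Shape 1** — `<path>` regular polygon, stroke `#ff00ff` → engrave (S349, F2522). Machine vertices: (37.05,99.18) → (26.63,100.96) → (25.11,111.42) → (34.59,116.10) → (41.97,108.53) → (37.05,99.18). Closed: final G1 returns to the first vertex.

**Shape 2** — `<path>` regular polygon, stroke `#ff00ff` → engrave (S349, F2522). Machine vertices: (51.10,160.12) → (55.18,145.24) → (40.30,141.16) → (36.22,156.04) → (51.10,160.12). Closed: final G1 returns to the first vertex.

**Shape 3** — `<circle>` circle, stroke `#ff00ff` → engrave (S349, F2522). Machine vertices: (100.09,30.47) → (93.63,46.05) → (78.05,52.51) → (62.47,46.05) → (56.01,30.47) → (62.47,14.89) → (78.05,8.43) → (93.63,14.89) → (100.09,30.47). Closed: final G1 returns to the first vertex.

**Shape 4** — `<path>` quadratic bezier, stroke `#ff00ff` → engrave (S349, F2522). Control points (SVG): P0=(52.67,142.83), P1=(37.63,87.72), P2=(21.91,98.93); sampled at t=k/4. Machine vertices: (52.67,26.53) → (45.11,49.94) → (37.46,65.06) → (29.73,71.89) → (21.91,70.43). Open path.

**Shape 5** — `<polygon>` rectangle, stroke `#ff00ff` → engrave (S349, F2522). Machine vertices: (14.49,105.80) → (22.27,105.80) → (22.27,63.57) → (14.49,63.57) → (14.49,105.80). Closed: final G1 returns to the first vertex.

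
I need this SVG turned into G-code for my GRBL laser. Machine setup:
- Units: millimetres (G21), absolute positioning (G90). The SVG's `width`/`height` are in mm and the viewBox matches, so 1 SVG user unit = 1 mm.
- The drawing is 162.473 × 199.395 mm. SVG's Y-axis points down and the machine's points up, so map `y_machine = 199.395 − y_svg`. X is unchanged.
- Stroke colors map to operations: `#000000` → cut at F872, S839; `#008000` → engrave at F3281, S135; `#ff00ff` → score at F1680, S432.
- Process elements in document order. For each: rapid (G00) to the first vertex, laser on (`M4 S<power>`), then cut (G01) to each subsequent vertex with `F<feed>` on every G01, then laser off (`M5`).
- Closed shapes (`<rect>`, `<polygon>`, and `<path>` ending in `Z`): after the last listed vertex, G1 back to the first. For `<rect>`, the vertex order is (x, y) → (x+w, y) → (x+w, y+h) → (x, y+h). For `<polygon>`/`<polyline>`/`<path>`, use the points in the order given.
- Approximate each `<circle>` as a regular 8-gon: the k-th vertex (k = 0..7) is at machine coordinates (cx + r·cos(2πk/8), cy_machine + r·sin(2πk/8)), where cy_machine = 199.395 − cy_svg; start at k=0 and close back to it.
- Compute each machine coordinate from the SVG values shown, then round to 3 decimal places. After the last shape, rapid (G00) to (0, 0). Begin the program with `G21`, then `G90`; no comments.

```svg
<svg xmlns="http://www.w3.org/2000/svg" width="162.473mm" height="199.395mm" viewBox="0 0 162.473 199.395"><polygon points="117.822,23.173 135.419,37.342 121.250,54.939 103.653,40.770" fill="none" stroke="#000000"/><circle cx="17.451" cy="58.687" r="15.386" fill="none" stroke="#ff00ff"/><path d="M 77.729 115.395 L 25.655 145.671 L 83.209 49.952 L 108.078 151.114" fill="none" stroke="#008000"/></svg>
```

viewBox `0 0 162.473 199.395` with mm width/height → 1 unit = 1 mm. Flip: y_m = 199.395 − y_svg.

**Shape 1** — `<polygon>` regular polygon, stroke `#000000` → cut (S839, F872). Machine vertices: (117.822,176.222) → (135.419,162.053) → (121.250,144.456) → (103.653,158.625) → (117.822,176.222). Closed: final G1 returns to the first vertex.

**Shape 2** — `<circle>` circle, stroke `#ff00ff` → score (S432, F1680). Machine vertices: (32.837,140.708) → (28.331,151.588) → (17.451,156.094) → (6.571,151.588) → (2.065,140.708) → (6.571,129.828) → (17.451,125.322) → (28.331,129.828) → (32.837,140.708). Closed: final G1 returns to the first vertex.

**Shape 3** — `<path>` open polyline, stroke `#008000` → engrave (S135, F3281). Machine vertices: (77.729,84.000) → (25.655,53.724) → (83.209,149.443) → (108.078,48.281). Open path.

G21
G90
G00 X117.822 Y176.222
M4 S839
G01 X135.419 Y162.053 F872
G01 X121.250 Y144.456 F872
G01 X103.653 Y158.625 F872
G01 X117.822 Y176.222 F872
M5
G00 X32.837 Y140.708
M4 S432
G01 X28.331 Y151.588 F1680
G01 X17.451 Y156.094 F1680
G01 X6.571 Y151.588 F1680
G01 X2.065 Y140.708 F1680
G01 X6.571 Y129.828 F1680
G01 X17.451 Y125.322 F1680
G01 X28.331 Y129.828 F1680
G01 X32.837 Y140.708 F1680
M5
G00 X77.729 Y84.000
M4 S135
G01 X25.655 Y53.724 F3281
G01 X83.209 Y149.443 F3281
G01 X108.078 Y48.281 F3281
M5
G00 X0.000 Y0.000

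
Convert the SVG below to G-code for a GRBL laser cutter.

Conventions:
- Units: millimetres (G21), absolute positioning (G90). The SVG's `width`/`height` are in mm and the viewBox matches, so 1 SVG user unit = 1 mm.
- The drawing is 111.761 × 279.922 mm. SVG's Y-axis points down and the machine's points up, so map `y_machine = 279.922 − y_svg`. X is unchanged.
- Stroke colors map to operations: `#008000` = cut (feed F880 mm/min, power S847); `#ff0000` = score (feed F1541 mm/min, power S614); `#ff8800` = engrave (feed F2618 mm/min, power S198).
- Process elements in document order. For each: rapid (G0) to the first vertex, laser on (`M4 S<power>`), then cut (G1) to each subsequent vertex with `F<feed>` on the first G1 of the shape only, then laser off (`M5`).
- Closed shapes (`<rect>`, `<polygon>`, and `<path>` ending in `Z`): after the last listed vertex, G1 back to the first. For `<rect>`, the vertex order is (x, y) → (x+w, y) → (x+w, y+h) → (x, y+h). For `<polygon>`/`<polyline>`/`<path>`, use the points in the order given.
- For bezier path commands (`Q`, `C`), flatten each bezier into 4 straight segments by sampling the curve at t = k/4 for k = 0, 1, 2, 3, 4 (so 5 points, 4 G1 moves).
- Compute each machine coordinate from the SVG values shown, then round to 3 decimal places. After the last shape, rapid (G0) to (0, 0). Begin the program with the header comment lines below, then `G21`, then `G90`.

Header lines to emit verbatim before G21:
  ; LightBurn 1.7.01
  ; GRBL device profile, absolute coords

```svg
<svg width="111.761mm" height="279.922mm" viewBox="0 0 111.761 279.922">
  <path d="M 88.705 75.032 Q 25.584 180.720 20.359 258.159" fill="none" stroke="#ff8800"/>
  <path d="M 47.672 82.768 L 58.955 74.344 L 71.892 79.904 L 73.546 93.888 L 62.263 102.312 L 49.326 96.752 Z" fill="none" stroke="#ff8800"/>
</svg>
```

viewBox `0 0 111.761 279.922` with mm width/height → 1 unit = 1 mm. Flip: y_m = 279.922 − y_svg.

**Shape 1** — `<path>` quadratic bezier, stroke `#ff8800` → engrave (S198, F2618). Control points (SVG): P0=(88.705,75.032), P1=(25.584,180.720), P2=(20.359,258.159); sampled at t=k/4. Machine vertices: (88.705,204.890) → (60.763,153.812) → (40.058,106.264) → (26.590,62.248) → (20.359,21.763). Open path.

**Shape 2** — `<path>` regular polygon, stroke `#ff8800` → engrave (S198, F2618). Machine vertices: (47.672,197.154) → (58.955,205.578) → (71.892,200.018) → (73.546,186.034) → (62.263,177.610) → (49.326,183.170) → (47.672,197.154). Closed: final G1 returns to the first vertex.

; LightBurn 1.7.01
; GRBL device profile, absolute coords
G21
G90
G0 X88.705 Y204.890
M4 S198
G1 X60.763 Y153.812 F2618
G1 X40.058 Y106.264
G1 X26.590 Y62.248
G1 X20.359 Y21.763
M5
G0 X47.672 Y197.154
M4 S198
G1 X58.955 Y205.578 F2618
G1 X71.892 Y200.018
G1 X73.546 Y186.034
G1 X62.263 Y177.610
G1 X49.326 Y183.170
G1 X47.672 Y197.154
M5
G0 X0.000 Y0.000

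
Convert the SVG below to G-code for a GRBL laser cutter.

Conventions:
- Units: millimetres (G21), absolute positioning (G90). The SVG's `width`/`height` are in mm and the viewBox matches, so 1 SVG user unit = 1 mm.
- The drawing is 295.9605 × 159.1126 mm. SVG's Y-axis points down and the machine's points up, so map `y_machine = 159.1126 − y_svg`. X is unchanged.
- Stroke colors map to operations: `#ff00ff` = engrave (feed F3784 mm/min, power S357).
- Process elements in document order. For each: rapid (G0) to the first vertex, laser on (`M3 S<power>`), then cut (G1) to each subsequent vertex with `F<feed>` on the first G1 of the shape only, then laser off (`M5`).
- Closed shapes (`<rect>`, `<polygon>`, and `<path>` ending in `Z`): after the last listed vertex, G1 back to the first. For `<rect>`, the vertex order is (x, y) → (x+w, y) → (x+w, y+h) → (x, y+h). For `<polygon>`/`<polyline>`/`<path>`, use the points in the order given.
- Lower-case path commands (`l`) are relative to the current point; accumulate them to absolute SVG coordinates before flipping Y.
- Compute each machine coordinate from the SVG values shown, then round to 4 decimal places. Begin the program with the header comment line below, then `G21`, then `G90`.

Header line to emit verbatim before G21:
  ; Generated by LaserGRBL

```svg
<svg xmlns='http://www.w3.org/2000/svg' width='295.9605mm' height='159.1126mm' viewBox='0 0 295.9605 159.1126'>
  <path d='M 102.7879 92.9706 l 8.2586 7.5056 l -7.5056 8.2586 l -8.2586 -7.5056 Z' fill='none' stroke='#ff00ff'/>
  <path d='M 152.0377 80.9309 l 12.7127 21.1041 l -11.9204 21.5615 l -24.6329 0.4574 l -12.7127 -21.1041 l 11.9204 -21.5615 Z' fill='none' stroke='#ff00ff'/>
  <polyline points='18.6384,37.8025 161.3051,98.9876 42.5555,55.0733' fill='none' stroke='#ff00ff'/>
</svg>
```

1 u = 1 mm; y_m = 159.1126 − y.

[1] `<path>` regular polygon, #ff00ff→engrave S357 F3784: (102.7879,66.1420) → (111.0465,58.6364) → (103.5409,50.3778) → (95.2823,57.8834) → (102.7879,66.1420) (closed)

[2] `<path>` regular polygon, #ff00ff→engrave S357 F3784: (152.0377,78.1817) → (164.7504,57.0776) → (152.8300,35.5161) → (128.1971,35.0587) → (115.4844,56.1628) → (127.4048,77.7243) → (152.0377,78.1817) (closed)

[3] `<polyline>` open polyline, #ff00ff→engrave S357 F3784: (18.6384,121.3101) → (161.3051,60.1250) → (42.5555,104.0393)

; Generated by LaserGRBL
G21
G90
G0 X102.7879 Y66.1420
M3 S357
G1 X111.0465 Y58.6364 F3784
G1 X103.5409 Y50.3778
G1 X95.2823 Y57.8834
G1 X102.7879 Y66.1420
M5
G0 X152.0377 Y78.1817
M3 S357
G1 X164.7504 Y57.0776 F3784
G1 X152.8300 Y35.5161
G1 X128.1971 Y35.0587
G1 X115.4844 Y56.1628
G1 X127.4048 Y77.7243
G1 X152.0377 Y78.1817
M5
G0 X18.6384 Y121.3101
M3 S357
G1 X161.3051 Y60.1250 F3784
G1 X42.5555 Y104.0393
M5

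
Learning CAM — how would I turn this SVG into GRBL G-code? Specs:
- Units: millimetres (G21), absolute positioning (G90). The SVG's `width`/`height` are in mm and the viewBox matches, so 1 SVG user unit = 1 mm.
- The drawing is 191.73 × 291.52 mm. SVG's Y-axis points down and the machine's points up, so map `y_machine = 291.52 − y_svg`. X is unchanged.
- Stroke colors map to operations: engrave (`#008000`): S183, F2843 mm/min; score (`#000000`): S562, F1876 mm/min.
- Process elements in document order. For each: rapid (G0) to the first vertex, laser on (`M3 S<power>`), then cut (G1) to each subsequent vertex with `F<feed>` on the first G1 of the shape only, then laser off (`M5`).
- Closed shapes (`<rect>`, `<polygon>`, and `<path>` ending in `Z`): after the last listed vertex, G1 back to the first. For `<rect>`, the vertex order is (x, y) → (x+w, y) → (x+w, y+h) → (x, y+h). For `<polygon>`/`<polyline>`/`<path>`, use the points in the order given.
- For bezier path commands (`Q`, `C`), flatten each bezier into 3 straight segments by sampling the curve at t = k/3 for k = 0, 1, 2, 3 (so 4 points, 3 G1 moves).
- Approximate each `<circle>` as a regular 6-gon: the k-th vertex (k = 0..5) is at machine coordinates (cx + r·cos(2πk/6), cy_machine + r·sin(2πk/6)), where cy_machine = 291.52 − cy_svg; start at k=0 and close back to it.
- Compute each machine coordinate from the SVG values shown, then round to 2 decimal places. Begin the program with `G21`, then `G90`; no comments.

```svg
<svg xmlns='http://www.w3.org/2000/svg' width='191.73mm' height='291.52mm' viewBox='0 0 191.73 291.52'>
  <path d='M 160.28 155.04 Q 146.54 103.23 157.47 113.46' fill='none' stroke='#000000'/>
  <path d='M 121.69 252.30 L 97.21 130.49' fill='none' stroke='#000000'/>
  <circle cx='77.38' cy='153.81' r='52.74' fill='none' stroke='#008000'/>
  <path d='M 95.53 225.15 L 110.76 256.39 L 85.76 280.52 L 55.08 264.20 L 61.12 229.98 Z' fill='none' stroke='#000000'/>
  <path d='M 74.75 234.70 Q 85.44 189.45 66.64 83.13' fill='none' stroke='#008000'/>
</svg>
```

viewBox `0 0 191.73 291.52` with mm width/height → 1 unit = 1 mm. Flip: y_m = 291.52 − y_svg.

**Shape 1** — `<path>` quadratic bezier, stroke `#000000` → score (S562, F1876). Control points (SVG): P0=(160.28,155.04), P1=(146.54,103.23), P2=(157.47,113.46); sampled at t=k/3. Machine vertices: (160.28,136.48) → (153.86,164.13) → (152.92,177.99) → (157.47,178.06). Open path.

**Shape 2** — `<path>` line segment, stroke `#000000` → score (S562, F1876). Machine vertices: (121.69,39.22) → (97.21,161.03). Open path.

**Shape 3** — `<circle>` circle, stroke `#008000` → engrave (S183, F2843). Machine vertices: (130.12,137.71) → (103.75,183.38) → (51.01,183.38) → (24.64,137.71) → (51.01,92.04) → (103.75,92.04) → (130.12,137.71). Closed: final G1 returns to the first vertex.

**Shape 4** — `<path>` regular polygon, stroke `#000000` → score (S562, F1876). Machine vertices: (95.53,66.37) → (110.76,35.13) → (85.76,11.00) → (55.08,27.32) → (61.12,61.54) → (95.53,66.37). Closed: final G1 returns to the first vertex.

**Shape 5** — `<path>` quadratic bezier, stroke `#008000` → engrave (S183, F2843). Control points (SVG): P0=(74.75,234.70), P1=(85.44,189.45), P2=(66.64,83.13); sampled at t=k/3. Machine vertices: (74.75,56.82) → (78.60,93.77) → (75.90,144.30) → (66.64,208.39). Open path.

G21
G90
G0 X160.28 Y136.48
M3 S562
G1 X153.86 Y164.13 F1876
G1 X152.92 Y177.99
G1 X157.47 Y178.06
M5
G0 X121.69 Y39.22
M3 S562
G1 X97.21 Y161.03 F1876
M5
G0 X130.12 Y137.71
M3 S183
G1 X103.75 Y183.38 F2843
G1 X51.01 Y183.38
G1 X24.64 Y137.71
G1 X51.01 Y92.04
G1 X103.75 Y92.04
G1 X130.12 Y137.71
M5
G0 X95.53 Y66.37
M3 S562
G1 X110.76 Y35.13 F1876
G1 X85.76 Y11.00
G1 X55.08 Y27.32
G1 X61.12 Y61.54
G1 X95.53 Y66.37
M5
G0 X74.75 Y56.82
M3 S183
G1 X78.60 Y93.77 F2843
G1 X75.90 Y144.30
G1 X66.64 Y208.39
M5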